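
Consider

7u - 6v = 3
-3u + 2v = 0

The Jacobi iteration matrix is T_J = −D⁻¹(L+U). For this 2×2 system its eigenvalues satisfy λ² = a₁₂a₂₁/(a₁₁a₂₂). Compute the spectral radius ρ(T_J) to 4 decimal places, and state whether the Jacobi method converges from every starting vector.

1.1339

a₁₂a₂₁/(a₁₁a₂₂) = (-6)·(-3) / ((7)·(2)) = 1.285714
ρ = √|1.285714| = √1.285714 = 1.1339
ρ > 1, so Jacobi diverges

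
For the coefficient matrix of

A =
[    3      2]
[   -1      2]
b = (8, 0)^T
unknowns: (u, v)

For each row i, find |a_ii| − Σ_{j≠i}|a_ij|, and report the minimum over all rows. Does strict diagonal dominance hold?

row 1: |3| − (2) = 1
row 2: |2| − (1) = 1
minimum over rows = 1 → strictly diagonally dominant (convergence guaranteed)

1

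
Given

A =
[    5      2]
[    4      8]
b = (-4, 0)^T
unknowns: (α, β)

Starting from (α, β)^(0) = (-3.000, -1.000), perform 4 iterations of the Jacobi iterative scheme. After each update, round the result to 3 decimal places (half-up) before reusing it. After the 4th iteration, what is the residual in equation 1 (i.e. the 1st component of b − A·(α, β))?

0.520

Iteration 1:
  α = (-4 - (2)·-1.000) / (5) = -0.400
  β = (0 - (4)·-3.000) / (8) = 1.500
Iteration 2:
  α = (-4 - (2)·1.500) / (5) = -1.400
  β = (0 - (4)·-0.400) / (8) = 0.200
Iteration 3:
  α = (-4 - (2)·0.200) / (5) = -0.880
  β = (0 - (4)·-1.400) / (8) = 0.700
Iteration 4:
  α = (-4 - (2)·0.700) / (5) = -1.080
  β = (0 - (4)·-0.880) / (8) = 0.440
Residual b − A·x = (0.520, 0.800)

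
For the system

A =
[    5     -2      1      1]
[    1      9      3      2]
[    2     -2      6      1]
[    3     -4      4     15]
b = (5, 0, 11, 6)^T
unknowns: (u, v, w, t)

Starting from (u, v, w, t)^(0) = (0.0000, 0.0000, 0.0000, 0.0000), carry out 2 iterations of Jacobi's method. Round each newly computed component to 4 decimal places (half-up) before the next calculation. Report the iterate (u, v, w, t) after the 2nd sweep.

(0.5533, -0.8111, 1.4333, -0.2889)

Iteration 1:
  u = (5 - (-2)·0.0000 - (1)·0.0000 - (1)·0.0000) / (5) = 1.0000
  v = (0 - (1)·0.0000 - (3)·0.0000 - (2)·0.0000) / (9) = 0.0000
  w = (11 - (2)·0.0000 - (-2)·0.0000 - (1)·0.0000) / (6) = 1.8333
  t = (6 - (3)·0.0000 - (-4)·0.0000 - (4)·0.0000) / (15) = 0.4000
Iteration 2:
  u = (5 - (-2)·0.0000 - (1)·1.8333 - (1)·0.4000) / (5) = 0.5533
  v = (0 - (1)·1.0000 - (3)·1.8333 - (2)·0.4000) / (9) = -0.8111
  w = (11 - (2)·1.0000 - (-2)·0.0000 - (1)·0.4000) / (6) = 1.4333
  t = (6 - (3)·1.0000 - (-4)·0.0000 - (4)·1.8333) / (15) = -0.2889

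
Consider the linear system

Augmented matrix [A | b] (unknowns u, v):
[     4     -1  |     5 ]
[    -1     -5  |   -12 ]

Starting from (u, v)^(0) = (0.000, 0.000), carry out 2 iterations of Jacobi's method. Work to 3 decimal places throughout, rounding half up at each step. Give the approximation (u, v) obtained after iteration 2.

(1.850, 2.150)

Iteration 1:
  u = (5 - (-1)·0.000) / (4) = 1.250
  v = (-12 - (-1)·0.000) / (-5) = 2.400
Iteration 2:
  u = (5 - (-1)·2.400) / (4) = 1.850
  v = (-12 - (-1)·1.250) / (-5) = 2.150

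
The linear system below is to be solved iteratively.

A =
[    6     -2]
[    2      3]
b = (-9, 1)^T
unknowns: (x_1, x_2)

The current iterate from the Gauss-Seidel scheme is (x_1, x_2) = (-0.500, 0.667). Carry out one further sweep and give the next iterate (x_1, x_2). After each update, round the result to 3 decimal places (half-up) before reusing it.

One sweep:
  x_1 = (-9 - (-2)·0.667) / (6) = -1.278
  x_2 = (1 - (2)·-1.278) / (3) = 1.185

(-1.278, 1.185)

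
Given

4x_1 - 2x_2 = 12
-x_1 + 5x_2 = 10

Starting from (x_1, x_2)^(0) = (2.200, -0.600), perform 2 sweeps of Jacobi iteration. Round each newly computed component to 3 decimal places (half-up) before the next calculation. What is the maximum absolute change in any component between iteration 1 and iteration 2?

1.520

Iteration 1:
  x_1 = (12 - (-2)·-0.600) / (4) = 2.700
  x_2 = (10 - (-1)·2.200) / (5) = 2.440
Iteration 2:
  x_1 = (12 - (-2)·2.440) / (4) = 4.220
  x_2 = (10 - (-1)·2.700) / (5) = 2.540
Change: (1.520, 0.100) → max |·| = 1.520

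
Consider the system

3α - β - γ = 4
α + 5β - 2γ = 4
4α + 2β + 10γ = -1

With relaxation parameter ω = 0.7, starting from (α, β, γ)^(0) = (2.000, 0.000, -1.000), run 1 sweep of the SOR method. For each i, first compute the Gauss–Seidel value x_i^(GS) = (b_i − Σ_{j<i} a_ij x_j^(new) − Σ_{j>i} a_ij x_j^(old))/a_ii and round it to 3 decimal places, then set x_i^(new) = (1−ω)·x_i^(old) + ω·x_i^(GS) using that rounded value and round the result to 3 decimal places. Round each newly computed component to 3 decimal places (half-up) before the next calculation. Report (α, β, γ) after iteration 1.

(1.300, 0.098, -0.748)

Iteration 1:
  α: GS value = (4 - (-1)·0.000 - (-1)·-1.000) / (3) = 1.000;  α ← (1−ω)·2.000 + ω·1.000 = 1.300
  β: GS value = (4 - (1)·1.300 - (-2)·-1.000) / (5) = 0.140;  β ← (1−ω)·0.000 + ω·0.140 = 0.098
  γ: GS value = (-1 - (4)·1.300 - (2)·0.098) / (10) = -0.640;  γ ← (1−ω)·-1.000 + ω·-0.640 = -0.748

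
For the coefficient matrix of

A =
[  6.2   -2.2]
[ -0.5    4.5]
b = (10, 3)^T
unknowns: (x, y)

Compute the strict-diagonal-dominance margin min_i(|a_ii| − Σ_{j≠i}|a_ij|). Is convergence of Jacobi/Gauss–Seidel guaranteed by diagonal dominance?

row 1: |6.2| − (2.2) = 4
row 2: |4.5| − (0.5) = 4
minimum over rows = 4 → strictly diagonally dominant (convergence guaranteed)

4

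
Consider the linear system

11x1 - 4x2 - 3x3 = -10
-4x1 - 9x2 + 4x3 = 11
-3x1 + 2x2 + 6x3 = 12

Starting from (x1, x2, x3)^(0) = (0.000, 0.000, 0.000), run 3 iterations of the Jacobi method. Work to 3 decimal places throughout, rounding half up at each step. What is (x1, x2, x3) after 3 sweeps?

Iteration 1:
  x1 = (-10 - (-4)·0.000 - (-3)·0.000) / (11) = -0.909
  x2 = (11 - (-4)·0.000 - (4)·0.000) / (-9) = -1.222
  x3 = (12 - (-3)·0.000 - (2)·0.000) / (6) = 2.000
Iteration 2:
  x1 = (-10 - (-4)·-1.222 - (-3)·2.000) / (11) = -0.808
  x2 = (11 - (-4)·-0.909 - (4)·2.000) / (-9) = 0.071
  x3 = (12 - (-3)·-0.909 - (2)·-1.222) / (6) = 1.953
Iteration 3:
  x1 = (-10 - (-4)·0.071 - (-3)·1.953) / (11) = -0.351
  x2 = (11 - (-4)·-0.808 - (4)·1.953) / (-9) = 0.005
  x3 = (12 - (-3)·-0.808 - (2)·0.071) / (6) = 1.572

(-0.351, 0.005, 1.572)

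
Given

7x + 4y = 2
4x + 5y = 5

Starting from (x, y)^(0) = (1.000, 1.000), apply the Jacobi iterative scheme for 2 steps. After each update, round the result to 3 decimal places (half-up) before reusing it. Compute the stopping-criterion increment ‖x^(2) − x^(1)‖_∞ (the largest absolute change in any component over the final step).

Iteration 1:
  x = (2 - (4)·1.000) / (7) = -0.286
  y = (5 - (4)·1.000) / (5) = 0.200
Iteration 2:
  x = (2 - (4)·0.200) / (7) = 0.171
  y = (5 - (4)·-0.286) / (5) = 1.229
Change: (0.457, 1.029) → max |·| = 1.029

1.029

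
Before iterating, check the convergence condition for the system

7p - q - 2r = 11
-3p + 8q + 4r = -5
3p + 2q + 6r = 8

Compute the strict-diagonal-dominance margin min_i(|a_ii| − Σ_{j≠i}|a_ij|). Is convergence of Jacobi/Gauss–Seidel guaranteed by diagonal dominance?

row 1: |7| − (1+2) = 4
row 2: |8| − (3+4) = 1
row 3: |6| − (3+2) = 1
minimum over rows = 1 → strictly diagonally dominant (convergence guaranteed)

1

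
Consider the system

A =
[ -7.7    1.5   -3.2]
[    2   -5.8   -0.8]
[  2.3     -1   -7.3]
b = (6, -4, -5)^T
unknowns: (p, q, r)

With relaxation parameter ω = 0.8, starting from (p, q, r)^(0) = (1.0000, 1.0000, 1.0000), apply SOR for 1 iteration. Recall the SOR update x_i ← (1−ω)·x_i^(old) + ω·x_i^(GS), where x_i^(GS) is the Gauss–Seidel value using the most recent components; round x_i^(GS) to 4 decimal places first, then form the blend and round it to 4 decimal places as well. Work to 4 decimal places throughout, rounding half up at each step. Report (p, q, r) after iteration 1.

Iteration 1:
  p: GS value = (6 - (1.5)·1.0000 - (-3.2)·1.0000) / (-7.7) = -1.0000;  p ← (1−ω)·1.0000 + ω·-1.0000 = -0.6000
  q: GS value = (-4 - (2)·-0.6000 - (-0.8)·1.0000) / (-5.8) = 0.3448;  q ← (1−ω)·1.0000 + ω·0.3448 = 0.4758
  r: GS value = (-5 - (2.3)·-0.6000 - (-1)·0.4758) / (-7.3) = 0.4307;  r ← (1−ω)·1.0000 + ω·0.4307 = 0.5446

(-0.6000, 0.4758, 0.5446)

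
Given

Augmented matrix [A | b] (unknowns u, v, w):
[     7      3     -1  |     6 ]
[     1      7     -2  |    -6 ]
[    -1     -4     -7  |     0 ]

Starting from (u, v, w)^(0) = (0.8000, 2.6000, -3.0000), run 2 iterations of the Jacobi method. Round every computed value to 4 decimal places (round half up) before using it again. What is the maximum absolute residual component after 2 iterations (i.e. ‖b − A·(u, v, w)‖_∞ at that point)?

Iteration 1:
  u = (6 - (3)·2.6000 - (-1)·-3.0000) / (7) = -0.6857
  v = (-6 - (1)·0.8000 - (-2)·-3.0000) / (7) = -1.8286
  w = (0 - (-1)·0.8000 - (-4)·2.6000) / (-7) = -1.6000
Iteration 2:
  u = (6 - (3)·-1.8286 - (-1)·-1.6000) / (7) = 1.4123
  v = (-6 - (1)·-0.6857 - (-2)·-1.6000) / (7) = -1.2163
  w = (0 - (-1)·-0.6857 - (-4)·-1.8286) / (-7) = 1.1429
Residual b − A·x = (0.9057, 3.3876, 4.5474); ∞-norm = 4.5474

4.5474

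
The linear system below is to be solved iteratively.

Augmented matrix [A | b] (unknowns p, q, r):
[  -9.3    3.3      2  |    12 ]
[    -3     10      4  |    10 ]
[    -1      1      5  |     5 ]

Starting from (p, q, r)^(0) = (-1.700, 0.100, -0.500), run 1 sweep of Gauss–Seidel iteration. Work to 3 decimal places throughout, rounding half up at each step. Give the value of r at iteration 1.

Iteration 1:
  p = (12 - (3.3)·0.100 - (2)·-0.500) / (-9.3) = -1.362
  q = (10 - (-3)·-1.362 - (4)·-0.500) / (10) = 0.791
  r = (5 - (-1)·-1.362 - (1)·0.791) / (5) = 0.569

0.569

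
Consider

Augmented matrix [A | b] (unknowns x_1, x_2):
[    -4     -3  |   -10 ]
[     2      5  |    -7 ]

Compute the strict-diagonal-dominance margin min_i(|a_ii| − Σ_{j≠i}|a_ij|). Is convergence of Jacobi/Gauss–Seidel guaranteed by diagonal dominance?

row 1: |-4| − (3) = 1
row 2: |5| − (2) = 3
minimum over rows = 1 → strictly diagonally dominant (convergence guaranteed)

1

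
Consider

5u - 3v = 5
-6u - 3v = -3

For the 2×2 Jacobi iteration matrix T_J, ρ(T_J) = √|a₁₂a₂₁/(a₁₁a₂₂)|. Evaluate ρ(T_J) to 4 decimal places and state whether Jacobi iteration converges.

1.0954

a₁₂a₂₁/(a₁₁a₂₂) = (-3)·(-6) / ((5)·(-3)) = -1.200000
ρ = √|-1.200000| = √1.200000 = 1.0954
ρ > 1, so Jacobi diverges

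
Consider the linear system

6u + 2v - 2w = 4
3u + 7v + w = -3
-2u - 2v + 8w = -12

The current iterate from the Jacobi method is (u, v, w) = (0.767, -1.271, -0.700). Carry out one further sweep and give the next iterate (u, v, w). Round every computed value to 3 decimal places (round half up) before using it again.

One sweep:
  u = (4 - (2)·-1.271 - (-2)·-0.700) / (6) = 0.857
  v = (-3 - (3)·0.767 - (1)·-0.700) / (7) = -0.657
  w = (-12 - (-2)·0.767 - (-2)·-1.271) / (8) = -1.626

(0.857, -0.657, -1.626)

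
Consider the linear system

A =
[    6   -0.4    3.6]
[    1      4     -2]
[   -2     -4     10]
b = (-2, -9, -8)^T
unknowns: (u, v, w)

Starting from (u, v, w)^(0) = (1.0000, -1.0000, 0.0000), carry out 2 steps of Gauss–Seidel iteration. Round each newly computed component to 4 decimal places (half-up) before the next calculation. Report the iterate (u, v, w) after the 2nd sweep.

Iteration 1:
  u = (-2 - (-0.4)·-1.0000 - (3.6)·0.0000) / (6) = -0.4000
  v = (-9 - (1)·-0.4000 - (-2)·0.0000) / (4) = -2.1500
  w = (-8 - (-2)·-0.4000 - (-4)·-2.1500) / (10) = -1.7400
Iteration 2:
  u = (-2 - (-0.4)·-2.1500 - (3.6)·-1.7400) / (6) = 0.5673
  v = (-9 - (1)·0.5673 - (-2)·-1.7400) / (4) = -3.2618
  w = (-8 - (-2)·0.5673 - (-4)·-3.2618) / (10) = -1.9913

(0.5673, -3.2618, -1.9913)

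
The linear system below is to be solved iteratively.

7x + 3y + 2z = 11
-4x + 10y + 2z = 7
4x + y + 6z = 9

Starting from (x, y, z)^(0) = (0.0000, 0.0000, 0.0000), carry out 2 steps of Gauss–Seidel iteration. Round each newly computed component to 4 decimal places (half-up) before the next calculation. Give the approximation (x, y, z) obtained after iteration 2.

Iteration 1:
  x = (11 - (3)·0.0000 - (2)·0.0000) / (7) = 1.5714
  y = (7 - (-4)·1.5714 - (2)·0.0000) / (10) = 1.3286
  z = (9 - (4)·1.5714 - (1)·1.3286) / (6) = 0.2310
Iteration 2:
  x = (11 - (3)·1.3286 - (2)·0.2310) / (7) = 0.9360
  y = (7 - (-4)·0.9360 - (2)·0.2310) / (10) = 1.0282
  z = (9 - (4)·0.9360 - (1)·1.0282) / (6) = 0.7046

(0.9360, 1.0282, 0.7046)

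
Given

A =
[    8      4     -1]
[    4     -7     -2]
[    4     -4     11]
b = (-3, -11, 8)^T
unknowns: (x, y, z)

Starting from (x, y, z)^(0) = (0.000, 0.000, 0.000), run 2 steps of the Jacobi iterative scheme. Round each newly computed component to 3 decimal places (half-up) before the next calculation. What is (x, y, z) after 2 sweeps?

(-1.070, 1.149, 1.435)

Iteration 1:
  x = (-3 - (4)·0.000 - (-1)·0.000) / (8) = -0.375
  y = (-11 - (4)·0.000 - (-2)·0.000) / (-7) = 1.571
  z = (8 - (4)·0.000 - (-4)·0.000) / (11) = 0.727
Iteration 2:
  x = (-3 - (4)·1.571 - (-1)·0.727) / (8) = -1.070
  y = (-11 - (4)·-0.375 - (-2)·0.727) / (-7) = 1.149
  z = (8 - (4)·-0.375 - (-4)·1.571) / (11) = 1.435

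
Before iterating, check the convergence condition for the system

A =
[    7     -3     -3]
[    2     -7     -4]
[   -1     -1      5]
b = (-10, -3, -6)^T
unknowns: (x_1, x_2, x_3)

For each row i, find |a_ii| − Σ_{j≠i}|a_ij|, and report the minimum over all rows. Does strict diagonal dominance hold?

row 1: |7| − (3+3) = 1
row 2: |-7| − (2+4) = 1
row 3: |5| − (1+1) = 3
minimum over rows = 1 → strictly diagonally dominant (convergence guaranteed)

1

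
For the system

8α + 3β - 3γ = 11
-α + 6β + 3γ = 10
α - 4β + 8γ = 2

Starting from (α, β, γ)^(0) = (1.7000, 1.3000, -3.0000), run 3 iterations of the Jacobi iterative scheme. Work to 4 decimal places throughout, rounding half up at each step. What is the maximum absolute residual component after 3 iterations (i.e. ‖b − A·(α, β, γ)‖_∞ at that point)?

Iteration 1:
  α = (11 - (3)·1.3000 - (-3)·-3.0000) / (8) = -0.2375
  β = (10 - (-1)·1.7000 - (3)·-3.0000) / (6) = 3.4500
  γ = (2 - (1)·1.7000 - (-4)·1.3000) / (8) = 0.6875
Iteration 2:
  α = (11 - (3)·3.4500 - (-3)·0.6875) / (8) = 0.3391
  β = (10 - (-1)·-0.2375 - (3)·0.6875) / (6) = 1.2833
  γ = (2 - (1)·-0.2375 - (-4)·3.4500) / (8) = 2.0047
Iteration 3:
  α = (11 - (3)·1.2833 - (-3)·2.0047) / (8) = 1.6455
  β = (10 - (-1)·0.3391 - (3)·2.0047) / (6) = 0.7208
  γ = (2 - (1)·0.3391 - (-4)·1.2833) / (8) = 0.8493
Residual b − A·x = (-1.7785, 4.7728, -3.5567); ∞-norm = 4.7728

4.7728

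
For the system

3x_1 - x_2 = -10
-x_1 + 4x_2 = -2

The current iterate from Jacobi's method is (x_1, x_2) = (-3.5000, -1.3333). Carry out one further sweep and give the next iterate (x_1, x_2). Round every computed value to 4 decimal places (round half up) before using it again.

One sweep:
  x_1 = (-10 - (-1)·-1.3333) / (3) = -3.7778
  x_2 = (-2 - (-1)·-3.5000) / (4) = -1.3750

(-3.7778, -1.3750)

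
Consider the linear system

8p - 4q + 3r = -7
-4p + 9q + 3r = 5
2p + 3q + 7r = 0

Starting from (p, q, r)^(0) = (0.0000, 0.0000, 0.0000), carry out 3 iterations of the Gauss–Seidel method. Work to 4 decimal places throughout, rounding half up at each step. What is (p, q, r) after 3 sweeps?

Iteration 1:
  p = (-7 - (-4)·0.0000 - (3)·0.0000) / (8) = -0.8750
  q = (5 - (-4)·-0.8750 - (3)·0.0000) / (9) = 0.1667
  r = (0 - (2)·-0.8750 - (3)·0.1667) / (7) = 0.1786
Iteration 2:
  p = (-7 - (-4)·0.1667 - (3)·0.1786) / (8) = -0.8586
  q = (5 - (-4)·-0.8586 - (3)·0.1786) / (9) = 0.1144
  r = (0 - (2)·-0.8586 - (3)·0.1144) / (7) = 0.1963
Iteration 3:
  p = (-7 - (-4)·0.1144 - (3)·0.1963) / (8) = -0.8914
  q = (5 - (-4)·-0.8914 - (3)·0.1963) / (9) = 0.0939
  r = (0 - (2)·-0.8914 - (3)·0.0939) / (7) = 0.2144

(-0.8914, 0.0939, 0.2144)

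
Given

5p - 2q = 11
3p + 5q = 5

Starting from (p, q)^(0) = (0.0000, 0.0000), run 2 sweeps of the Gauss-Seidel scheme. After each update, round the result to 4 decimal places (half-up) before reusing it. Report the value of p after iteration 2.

Iteration 1:
  p = (11 - (-2)·0.0000) / (5) = 2.2000
  q = (5 - (3)·2.2000) / (5) = -0.3200
Iteration 2:
  p = (11 - (-2)·-0.3200) / (5) = 2.0720
  q = (5 - (3)·2.0720) / (5) = -0.2432

2.0720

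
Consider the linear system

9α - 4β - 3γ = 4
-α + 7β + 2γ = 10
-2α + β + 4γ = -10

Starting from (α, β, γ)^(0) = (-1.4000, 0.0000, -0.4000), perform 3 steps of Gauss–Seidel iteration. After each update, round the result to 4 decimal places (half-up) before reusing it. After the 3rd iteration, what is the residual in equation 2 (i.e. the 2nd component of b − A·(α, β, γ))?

-0.1801

Iteration 1:
  α = (4 - (-4)·0.0000 - (-3)·-0.4000) / (9) = 0.3111
  β = (10 - (-1)·0.3111 - (2)·-0.4000) / (7) = 1.5873
  γ = (-10 - (-2)·0.3111 - (1)·1.5873) / (4) = -2.7413
Iteration 2:
  α = (4 - (-4)·1.5873 - (-3)·-2.7413) / (9) = 0.2361
  β = (10 - (-1)·0.2361 - (2)·-2.7413) / (7) = 2.2455
  γ = (-10 - (-2)·0.2361 - (1)·2.2455) / (4) = -2.9433
Iteration 3:
  α = (4 - (-4)·2.2455 - (-3)·-2.9433) / (9) = 0.4613
  β = (10 - (-1)·0.4613 - (2)·-2.9433) / (7) = 2.3354
  γ = (-10 - (-2)·0.4613 - (1)·2.3354) / (4) = -2.8532
Residual b − A·x = (0.6303, -0.1801, 0.0000)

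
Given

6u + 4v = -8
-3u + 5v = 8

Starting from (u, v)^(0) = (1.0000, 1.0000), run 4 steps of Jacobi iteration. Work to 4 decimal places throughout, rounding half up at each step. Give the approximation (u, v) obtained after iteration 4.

Iteration 1:
  u = (-8 - (4)·1.0000) / (6) = -2.0000
  v = (8 - (-3)·1.0000) / (5) = 2.2000
Iteration 2:
  u = (-8 - (4)·2.2000) / (6) = -2.8000
  v = (8 - (-3)·-2.0000) / (5) = 0.4000
Iteration 3:
  u = (-8 - (4)·0.4000) / (6) = -1.6000
  v = (8 - (-3)·-2.8000) / (5) = -0.0800
Iteration 4:
  u = (-8 - (4)·-0.0800) / (6) = -1.2800
  v = (8 - (-3)·-1.6000) / (5) = 0.6400

(-1.2800, 0.6400)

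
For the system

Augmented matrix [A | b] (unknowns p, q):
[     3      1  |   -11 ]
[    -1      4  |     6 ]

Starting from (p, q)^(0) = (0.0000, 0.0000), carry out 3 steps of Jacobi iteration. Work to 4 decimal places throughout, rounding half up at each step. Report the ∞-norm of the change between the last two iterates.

Iteration 1:
  p = (-11 - (1)·0.0000) / (3) = -3.6667
  q = (6 - (-1)·0.0000) / (4) = 1.5000
Iteration 2:
  p = (-11 - (1)·1.5000) / (3) = -4.1667
  q = (6 - (-1)·-3.6667) / (4) = 0.5833
Iteration 3:
  p = (-11 - (1)·0.5833) / (3) = -3.8611
  q = (6 - (-1)·-4.1667) / (4) = 0.4583
Change: (0.3056, -0.1250) → max |·| = 0.3056

0.3056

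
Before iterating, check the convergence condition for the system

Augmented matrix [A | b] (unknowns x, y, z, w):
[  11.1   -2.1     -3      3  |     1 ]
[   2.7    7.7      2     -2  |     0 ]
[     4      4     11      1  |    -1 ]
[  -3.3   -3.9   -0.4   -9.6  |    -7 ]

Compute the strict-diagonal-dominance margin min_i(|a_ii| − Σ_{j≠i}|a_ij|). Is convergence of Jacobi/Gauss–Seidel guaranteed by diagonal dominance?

row 1: |11.1| − (2.1+3+3) = 3
row 2: |7.7| − (2.7+2+2) = 1
row 3: |11| − (4+4+1) = 2
row 4: |-9.6| − (3.3+3.9+0.4) = 2
minimum over rows = 1 → strictly diagonally dominant (convergence guaranteed)

1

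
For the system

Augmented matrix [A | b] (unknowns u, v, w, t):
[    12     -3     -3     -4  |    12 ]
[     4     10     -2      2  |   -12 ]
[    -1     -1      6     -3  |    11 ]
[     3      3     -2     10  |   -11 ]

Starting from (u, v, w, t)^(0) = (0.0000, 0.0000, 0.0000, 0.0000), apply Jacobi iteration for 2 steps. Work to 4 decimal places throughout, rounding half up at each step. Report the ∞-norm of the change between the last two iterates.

Iteration 1:
  u = (12 - (-3)·0.0000 - (-3)·0.0000 - (-4)·0.0000) / (12) = 1.0000
  v = (-12 - (4)·0.0000 - (-2)·0.0000 - (2)·0.0000) / (10) = -1.2000
  w = (11 - (-1)·0.0000 - (-1)·0.0000 - (-3)·0.0000) / (6) = 1.8333
  t = (-11 - (3)·0.0000 - (3)·0.0000 - (-2)·0.0000) / (10) = -1.1000
Iteration 2:
  u = (12 - (-3)·-1.2000 - (-3)·1.8333 - (-4)·-1.1000) / (12) = 0.7917
  v = (-12 - (4)·1.0000 - (-2)·1.8333 - (2)·-1.1000) / (10) = -1.0133
  w = (11 - (-1)·1.0000 - (-1)·-1.2000 - (-3)·-1.1000) / (6) = 1.2500
  t = (-11 - (3)·1.0000 - (3)·-1.2000 - (-2)·1.8333) / (10) = -0.6733
Change: (-0.2083, 0.1867, -0.5833, 0.4267) → max |·| = 0.5833

0.5833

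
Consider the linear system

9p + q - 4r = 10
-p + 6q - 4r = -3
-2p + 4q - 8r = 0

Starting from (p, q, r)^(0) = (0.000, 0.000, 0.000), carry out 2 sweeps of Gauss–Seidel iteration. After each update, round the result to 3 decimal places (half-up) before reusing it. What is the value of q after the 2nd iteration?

Iteration 1:
  p = (10 - (1)·0.000 - (-4)·0.000) / (9) = 1.111
  q = (-3 - (-1)·1.111 - (-4)·0.000) / (6) = -0.315
  r = (0 - (-2)·1.111 - (4)·-0.315) / (-8) = -0.435
Iteration 2:
  p = (10 - (1)·-0.315 - (-4)·-0.435) / (9) = 0.953
  q = (-3 - (-1)·0.953 - (-4)·-0.435) / (6) = -0.631
  r = (0 - (-2)·0.953 - (4)·-0.631) / (-8) = -0.554

-0.631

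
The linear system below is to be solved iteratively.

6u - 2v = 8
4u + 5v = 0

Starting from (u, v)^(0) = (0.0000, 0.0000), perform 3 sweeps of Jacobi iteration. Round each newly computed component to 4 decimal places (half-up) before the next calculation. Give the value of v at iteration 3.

Iteration 1:
  u = (8 - (-2)·0.0000) / (6) = 1.3333
  v = (0 - (4)·0.0000) / (5) = 0.0000
Iteration 2:
  u = (8 - (-2)·0.0000) / (6) = 1.3333
  v = (0 - (4)·1.3333) / (5) = -1.0666
Iteration 3:
  u = (8 - (-2)·-1.0666) / (6) = 0.9778
  v = (0 - (4)·1.3333) / (5) = -1.0666

-1.0666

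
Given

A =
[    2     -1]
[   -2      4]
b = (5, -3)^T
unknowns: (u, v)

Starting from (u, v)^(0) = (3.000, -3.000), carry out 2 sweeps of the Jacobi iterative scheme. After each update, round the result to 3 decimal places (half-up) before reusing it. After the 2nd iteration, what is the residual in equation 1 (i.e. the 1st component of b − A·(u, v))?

-1.000

Iteration 1:
  u = (5 - (-1)·-3.000) / (2) = 1.000
  v = (-3 - (-2)·3.000) / (4) = 0.750
Iteration 2:
  u = (5 - (-1)·0.750) / (2) = 2.875
  v = (-3 - (-2)·1.000) / (4) = -0.250
Residual b − A·x = (-1.000, 3.750)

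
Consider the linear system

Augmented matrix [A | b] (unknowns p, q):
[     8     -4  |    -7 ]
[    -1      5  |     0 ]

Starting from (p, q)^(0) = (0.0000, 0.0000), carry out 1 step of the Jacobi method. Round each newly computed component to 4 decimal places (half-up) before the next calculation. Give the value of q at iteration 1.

0.0000

Iteration 1:
  p = (-7 - (-4)·0.0000) / (8) = -0.8750
  q = (0 - (-1)·0.0000) / (5) = 0.0000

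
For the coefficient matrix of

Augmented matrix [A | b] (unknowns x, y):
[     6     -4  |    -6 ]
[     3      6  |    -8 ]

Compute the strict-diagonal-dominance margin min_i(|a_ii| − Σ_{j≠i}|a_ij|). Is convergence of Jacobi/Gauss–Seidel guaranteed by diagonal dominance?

row 1: |6| − (4) = 2
row 2: |6| − (3) = 3
minimum over rows = 2 → strictly diagonally dominant (convergence guaranteed)

2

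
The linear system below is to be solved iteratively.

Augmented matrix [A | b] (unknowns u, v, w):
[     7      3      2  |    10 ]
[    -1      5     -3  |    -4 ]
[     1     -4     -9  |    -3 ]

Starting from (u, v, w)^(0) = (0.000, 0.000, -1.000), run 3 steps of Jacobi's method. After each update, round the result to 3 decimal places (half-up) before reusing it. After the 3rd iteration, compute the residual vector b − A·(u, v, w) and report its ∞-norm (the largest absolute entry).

2.843

Iteration 1:
  u = (10 - (3)·0.000 - (2)·-1.000) / (7) = 1.714
  v = (-4 - (-1)·0.000 - (-3)·-1.000) / (5) = -1.400
  w = (-3 - (1)·0.000 - (-4)·0.000) / (-9) = 0.333
Iteration 2:
  u = (10 - (3)·-1.400 - (2)·0.333) / (7) = 1.933
  v = (-4 - (-1)·1.714 - (-3)·0.333) / (5) = -0.257
  w = (-3 - (1)·1.714 - (-4)·-1.400) / (-9) = 1.146
Iteration 3:
  u = (10 - (3)·-0.257 - (2)·1.146) / (7) = 1.211
  v = (-4 - (-1)·1.933 - (-3)·1.146) / (5) = 0.274
  w = (-3 - (1)·1.933 - (-4)·-0.257) / (-9) = 0.662
Residual b − A·x = (-0.623, -2.173, 2.843); ∞-norm = 2.843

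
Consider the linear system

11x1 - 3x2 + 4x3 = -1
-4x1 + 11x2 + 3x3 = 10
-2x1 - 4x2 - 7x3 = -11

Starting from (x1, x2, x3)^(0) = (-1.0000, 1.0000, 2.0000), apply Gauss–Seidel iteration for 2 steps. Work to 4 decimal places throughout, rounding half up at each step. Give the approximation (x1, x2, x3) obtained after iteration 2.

Iteration 1:
  x1 = (-1 - (-3)·1.0000 - (4)·2.0000) / (11) = -0.5455
  x2 = (10 - (-4)·-0.5455 - (3)·2.0000) / (11) = 0.1653
  x3 = (-11 - (-2)·-0.5455 - (-4)·0.1653) / (-7) = 1.6328
Iteration 2:
  x1 = (-1 - (-3)·0.1653 - (4)·1.6328) / (11) = -0.6396
  x2 = (10 - (-4)·-0.6396 - (3)·1.6328) / (11) = 0.2312
  x3 = (-11 - (-2)·-0.6396 - (-4)·0.2312) / (-7) = 1.6221

(-0.6396, 0.2312, 1.6221)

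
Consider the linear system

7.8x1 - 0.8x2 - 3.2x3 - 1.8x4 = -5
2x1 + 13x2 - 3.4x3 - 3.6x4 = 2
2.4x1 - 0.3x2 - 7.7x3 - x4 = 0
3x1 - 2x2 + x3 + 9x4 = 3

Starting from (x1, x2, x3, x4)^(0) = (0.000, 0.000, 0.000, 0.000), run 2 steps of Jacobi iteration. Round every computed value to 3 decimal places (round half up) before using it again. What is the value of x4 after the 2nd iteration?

0.581

Iteration 1:
  x1 = (-5 - (-0.8)·0.000 - (-3.2)·0.000 - (-1.8)·0.000) / (7.8) = -0.641
  x2 = (2 - (2)·0.000 - (-3.4)·0.000 - (-3.6)·0.000) / (13) = 0.154
  x3 = (0 - (2.4)·0.000 - (-0.3)·0.000 - (-1)·0.000) / (-7.7) = 0.000
  x4 = (3 - (3)·0.000 - (-2)·0.000 - (1)·0.000) / (9) = 0.333
Iteration 2:
  x1 = (-5 - (-0.8)·0.154 - (-3.2)·0.000 - (-1.8)·0.333) / (7.8) = -0.548
  x2 = (2 - (2)·-0.641 - (-3.4)·0.000 - (-3.6)·0.333) / (13) = 0.345
  x3 = (0 - (2.4)·-0.641 - (-0.3)·0.154 - (-1)·0.333) / (-7.7) = -0.249
  x4 = (3 - (3)·-0.641 - (-2)·0.154 - (1)·0.000) / (9) = 0.581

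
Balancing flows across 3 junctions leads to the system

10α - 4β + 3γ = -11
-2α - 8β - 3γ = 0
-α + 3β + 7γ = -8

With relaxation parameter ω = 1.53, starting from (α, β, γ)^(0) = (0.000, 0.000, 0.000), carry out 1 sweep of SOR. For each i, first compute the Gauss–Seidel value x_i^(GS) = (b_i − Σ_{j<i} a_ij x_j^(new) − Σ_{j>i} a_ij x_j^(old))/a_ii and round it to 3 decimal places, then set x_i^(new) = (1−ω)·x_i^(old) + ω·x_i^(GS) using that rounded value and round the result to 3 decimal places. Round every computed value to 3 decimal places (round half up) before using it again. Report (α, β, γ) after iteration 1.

(-1.683, 0.644, -2.538)

Iteration 1:
  α: GS value = (-11 - (-4)·0.000 - (3)·0.000) / (10) = -1.100;  α ← (1−ω)·0.000 + ω·-1.100 = -1.683
  β: GS value = (0 - (-2)·-1.683 - (-3)·0.000) / (-8) = 0.421;  β ← (1−ω)·0.000 + ω·0.421 = 0.644
  γ: GS value = (-8 - (-1)·-1.683 - (3)·0.644) / (7) = -1.659;  γ ← (1−ω)·0.000 + ω·-1.659 = -2.538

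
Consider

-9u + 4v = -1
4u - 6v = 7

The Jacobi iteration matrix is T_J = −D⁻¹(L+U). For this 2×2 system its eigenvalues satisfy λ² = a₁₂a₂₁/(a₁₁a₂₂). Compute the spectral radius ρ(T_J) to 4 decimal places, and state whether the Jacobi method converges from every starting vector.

0.5443

a₁₂a₂₁/(a₁₁a₂₂) = (4)·(4) / ((-9)·(-6)) = 0.296296
ρ = √|0.296296| = √0.296296 = 0.5443
ρ < 1, so Jacobi converges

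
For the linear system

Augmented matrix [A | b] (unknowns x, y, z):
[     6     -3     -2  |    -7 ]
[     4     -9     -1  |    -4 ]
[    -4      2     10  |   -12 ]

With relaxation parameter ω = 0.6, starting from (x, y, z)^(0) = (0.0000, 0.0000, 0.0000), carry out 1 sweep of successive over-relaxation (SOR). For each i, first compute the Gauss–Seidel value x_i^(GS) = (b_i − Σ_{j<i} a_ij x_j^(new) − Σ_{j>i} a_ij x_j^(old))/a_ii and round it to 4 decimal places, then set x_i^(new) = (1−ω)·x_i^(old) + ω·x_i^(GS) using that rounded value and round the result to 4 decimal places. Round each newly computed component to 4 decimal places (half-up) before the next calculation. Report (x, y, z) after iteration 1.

Iteration 1:
  x: GS value = (-7 - (-3)·0.0000 - (-2)·0.0000) / (6) = -1.1667;  x ← (1−ω)·0.0000 + ω·-1.1667 = -0.7000
  y: GS value = (-4 - (4)·-0.7000 - (-1)·0.0000) / (-9) = 0.1333;  y ← (1−ω)·0.0000 + ω·0.1333 = 0.0800
  z: GS value = (-12 - (-4)·-0.7000 - (2)·0.0800) / (10) = -1.4960;  z ← (1−ω)·0.0000 + ω·-1.4960 = -0.8976

(-0.7000, 0.0800, -0.8976)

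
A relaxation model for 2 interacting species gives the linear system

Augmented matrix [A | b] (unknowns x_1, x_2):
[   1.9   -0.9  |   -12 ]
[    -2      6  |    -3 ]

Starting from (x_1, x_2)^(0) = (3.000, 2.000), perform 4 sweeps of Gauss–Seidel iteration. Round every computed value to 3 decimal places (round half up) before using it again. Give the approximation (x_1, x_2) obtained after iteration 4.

Iteration 1:
  x_1 = (-12 - (-0.9)·2.000) / (1.9) = -5.368
  x_2 = (-3 - (-2)·-5.368) / (6) = -2.289
Iteration 2:
  x_1 = (-12 - (-0.9)·-2.289) / (1.9) = -7.400
  x_2 = (-3 - (-2)·-7.400) / (6) = -2.967
Iteration 3:
  x_1 = (-12 - (-0.9)·-2.967) / (1.9) = -7.721
  x_2 = (-3 - (-2)·-7.721) / (6) = -3.074
Iteration 4:
  x_1 = (-12 - (-0.9)·-3.074) / (1.9) = -7.772
  x_2 = (-3 - (-2)·-7.772) / (6) = -3.091

(-7.772, -3.091)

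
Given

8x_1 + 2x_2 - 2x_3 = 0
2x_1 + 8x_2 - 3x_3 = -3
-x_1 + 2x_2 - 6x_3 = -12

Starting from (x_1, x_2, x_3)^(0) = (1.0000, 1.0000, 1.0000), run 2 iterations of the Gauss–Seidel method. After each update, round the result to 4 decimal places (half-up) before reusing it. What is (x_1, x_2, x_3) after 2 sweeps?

Iteration 1:
  x_1 = (0 - (2)·1.0000 - (-2)·1.0000) / (8) = 0.0000
  x_2 = (-3 - (2)·0.0000 - (-3)·1.0000) / (8) = 0.0000
  x_3 = (-12 - (-1)·0.0000 - (2)·0.0000) / (-6) = 2.0000
Iteration 2:
  x_1 = (0 - (2)·0.0000 - (-2)·2.0000) / (8) = 0.5000
  x_2 = (-3 - (2)·0.5000 - (-3)·2.0000) / (8) = 0.2500
  x_3 = (-12 - (-1)·0.5000 - (2)·0.2500) / (-6) = 2.0000

(0.5000, 0.2500, 2.0000)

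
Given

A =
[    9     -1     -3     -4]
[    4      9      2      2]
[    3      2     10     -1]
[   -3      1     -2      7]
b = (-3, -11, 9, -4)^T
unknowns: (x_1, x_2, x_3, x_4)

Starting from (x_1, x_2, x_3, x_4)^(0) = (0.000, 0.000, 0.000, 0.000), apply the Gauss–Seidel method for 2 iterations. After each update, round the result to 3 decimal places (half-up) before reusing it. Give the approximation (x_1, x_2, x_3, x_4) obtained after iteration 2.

Iteration 1:
  x_1 = (-3 - (-1)·0.000 - (-3)·0.000 - (-4)·0.000) / (9) = -0.333
  x_2 = (-11 - (4)·-0.333 - (2)·0.000 - (2)·0.000) / (9) = -1.074
  x_3 = (9 - (3)·-0.333 - (2)·-1.074 - (-1)·0.000) / (10) = 1.215
  x_4 = (-4 - (-3)·-0.333 - (1)·-1.074 - (-2)·1.215) / (7) = -0.214
Iteration 2:
  x_1 = (-3 - (-1)·-1.074 - (-3)·1.215 - (-4)·-0.214) / (9) = -0.143
  x_2 = (-11 - (4)·-0.143 - (2)·1.215 - (2)·-0.214) / (9) = -1.381
  x_3 = (9 - (3)·-0.143 - (2)·-1.381 - (-1)·-0.214) / (10) = 1.198
  x_4 = (-4 - (-3)·-0.143 - (1)·-1.381 - (-2)·1.198) / (7) = -0.093

(-0.143, -1.381, 1.198, -0.093)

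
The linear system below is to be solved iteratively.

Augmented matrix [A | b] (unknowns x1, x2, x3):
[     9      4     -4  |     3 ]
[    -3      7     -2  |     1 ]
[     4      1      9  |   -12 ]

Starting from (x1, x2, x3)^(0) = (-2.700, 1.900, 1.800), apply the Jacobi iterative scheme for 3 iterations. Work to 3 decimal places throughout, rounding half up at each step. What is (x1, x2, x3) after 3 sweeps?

(-0.366, -0.086, -1.531)

Iteration 1:
  x1 = (3 - (4)·1.900 - (-4)·1.800) / (9) = 0.289
  x2 = (1 - (-3)·-2.700 - (-2)·1.800) / (7) = -0.500
  x3 = (-12 - (4)·-2.700 - (1)·1.900) / (9) = -0.344
Iteration 2:
  x1 = (3 - (4)·-0.500 - (-4)·-0.344) / (9) = 0.403
  x2 = (1 - (-3)·0.289 - (-2)·-0.344) / (7) = 0.168
  x3 = (-12 - (4)·0.289 - (1)·-0.500) / (9) = -1.406
Iteration 3:
  x1 = (3 - (4)·0.168 - (-4)·-1.406) / (9) = -0.366
  x2 = (1 - (-3)·0.403 - (-2)·-1.406) / (7) = -0.086
  x3 = (-12 - (4)·0.403 - (1)·0.168) / (9) = -1.531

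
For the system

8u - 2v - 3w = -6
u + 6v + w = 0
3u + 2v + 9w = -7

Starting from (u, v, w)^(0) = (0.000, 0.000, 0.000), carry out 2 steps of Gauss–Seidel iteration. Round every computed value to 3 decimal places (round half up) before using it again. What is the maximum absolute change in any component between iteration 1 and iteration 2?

0.177

Iteration 1:
  u = (-6 - (-2)·0.000 - (-3)·0.000) / (8) = -0.750
  v = (0 - (1)·-0.750 - (1)·0.000) / (6) = 0.125
  w = (-7 - (3)·-0.750 - (2)·0.125) / (9) = -0.556
Iteration 2:
  u = (-6 - (-2)·0.125 - (-3)·-0.556) / (8) = -0.927
  v = (0 - (1)·-0.927 - (1)·-0.556) / (6) = 0.247
  w = (-7 - (3)·-0.927 - (2)·0.247) / (9) = -0.524
Change: (-0.177, 0.122, 0.032) → max |·| = 0.177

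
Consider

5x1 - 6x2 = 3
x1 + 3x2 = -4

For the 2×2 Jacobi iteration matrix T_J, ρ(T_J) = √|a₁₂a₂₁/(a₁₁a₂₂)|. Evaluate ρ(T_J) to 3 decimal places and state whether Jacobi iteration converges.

0.632

a₁₂a₂₁/(a₁₁a₂₂) = (-6)·(1) / ((5)·(3)) = -0.400000
ρ = √|-0.400000| = √0.400000 = 0.632
ρ < 1, so Jacobi converges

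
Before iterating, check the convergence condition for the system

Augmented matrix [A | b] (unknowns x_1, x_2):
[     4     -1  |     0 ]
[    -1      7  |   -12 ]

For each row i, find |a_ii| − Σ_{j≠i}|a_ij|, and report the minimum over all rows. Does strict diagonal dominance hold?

row 1: |4| − (1) = 3
row 2: |7| − (1) = 6
minimum over rows = 3 → strictly diagonally dominant (convergence guaranteed)

3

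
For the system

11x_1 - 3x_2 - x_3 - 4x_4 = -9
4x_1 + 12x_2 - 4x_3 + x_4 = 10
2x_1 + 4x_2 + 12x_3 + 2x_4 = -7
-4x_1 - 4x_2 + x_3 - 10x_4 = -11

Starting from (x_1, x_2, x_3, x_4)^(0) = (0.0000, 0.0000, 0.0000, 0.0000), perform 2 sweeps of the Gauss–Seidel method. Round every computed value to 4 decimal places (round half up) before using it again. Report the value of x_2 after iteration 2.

0.5736

Iteration 1:
  x_1 = (-9 - (-3)·0.0000 - (-1)·0.0000 - (-4)·0.0000) / (11) = -0.8182
  x_2 = (10 - (4)·-0.8182 - (-4)·0.0000 - (1)·0.0000) / (12) = 1.1061
  x_3 = (-7 - (2)·-0.8182 - (4)·1.1061 - (2)·0.0000) / (12) = -0.8157
  x_4 = (-11 - (-4)·-0.8182 - (-4)·1.1061 - (1)·-0.8157) / (-10) = 0.9033
Iteration 2:
  x_1 = (-9 - (-3)·1.1061 - (-1)·-0.8157 - (-4)·0.9033) / (11) = -0.2622
  x_2 = (10 - (4)·-0.2622 - (-4)·-0.8157 - (1)·0.9033) / (12) = 0.5736
  x_3 = (-7 - (2)·-0.2622 - (4)·0.5736 - (2)·0.9033) / (12) = -0.8814
  x_4 = (-11 - (-4)·-0.2622 - (-4)·0.5736 - (1)·-0.8814) / (-10) = 0.8873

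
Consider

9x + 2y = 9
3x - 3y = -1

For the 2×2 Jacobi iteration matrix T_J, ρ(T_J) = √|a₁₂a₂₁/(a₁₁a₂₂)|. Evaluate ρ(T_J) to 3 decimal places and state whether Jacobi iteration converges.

0.471

a₁₂a₂₁/(a₁₁a₂₂) = (2)·(3) / ((9)·(-3)) = -0.222222
ρ = √|-0.222222| = √0.222222 = 0.471
ρ < 1, so Jacobi converges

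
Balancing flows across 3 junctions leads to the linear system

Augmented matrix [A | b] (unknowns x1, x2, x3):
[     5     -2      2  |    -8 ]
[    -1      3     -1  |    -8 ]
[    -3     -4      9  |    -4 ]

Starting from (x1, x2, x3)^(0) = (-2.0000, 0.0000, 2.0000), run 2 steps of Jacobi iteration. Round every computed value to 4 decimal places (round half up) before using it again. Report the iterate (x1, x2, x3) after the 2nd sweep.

(-2.2222, -3.8370, -2.4296)

Iteration 1:
  x1 = (-8 - (-2)·0.0000 - (2)·2.0000) / (5) = -2.4000
  x2 = (-8 - (-1)·-2.0000 - (-1)·2.0000) / (3) = -2.6667
  x3 = (-4 - (-3)·-2.0000 - (-4)·0.0000) / (9) = -1.1111
Iteration 2:
  x1 = (-8 - (-2)·-2.6667 - (2)·-1.1111) / (5) = -2.2222
  x2 = (-8 - (-1)·-2.4000 - (-1)·-1.1111) / (3) = -3.8370
  x3 = (-4 - (-3)·-2.4000 - (-4)·-2.6667) / (9) = -2.4296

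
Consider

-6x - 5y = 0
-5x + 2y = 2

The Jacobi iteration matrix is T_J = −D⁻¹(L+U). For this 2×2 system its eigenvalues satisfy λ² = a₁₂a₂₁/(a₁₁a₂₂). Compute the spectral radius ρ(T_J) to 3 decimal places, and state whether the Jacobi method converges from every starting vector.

1.443

a₁₂a₂₁/(a₁₁a₂₂) = (-5)·(-5) / ((-6)·(2)) = -2.083333
ρ = √|-2.083333| = √2.083333 = 1.443
ρ > 1, so Jacobi diverges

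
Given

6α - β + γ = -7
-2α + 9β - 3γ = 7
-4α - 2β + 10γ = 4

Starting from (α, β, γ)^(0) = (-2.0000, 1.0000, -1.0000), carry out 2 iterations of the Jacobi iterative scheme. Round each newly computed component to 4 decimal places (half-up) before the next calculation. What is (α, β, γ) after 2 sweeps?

(-1.1333, 0.5259, 0.0667)

Iteration 1:
  α = (-7 - (-1)·1.0000 - (1)·-1.0000) / (6) = -0.8333
  β = (7 - (-2)·-2.0000 - (-3)·-1.0000) / (9) = 0.0000
  γ = (4 - (-4)·-2.0000 - (-2)·1.0000) / (10) = -0.2000
Iteration 2:
  α = (-7 - (-1)·0.0000 - (1)·-0.2000) / (6) = -1.1333
  β = (7 - (-2)·-0.8333 - (-3)·-0.2000) / (9) = 0.5259
  γ = (4 - (-4)·-0.8333 - (-2)·0.0000) / (10) = 0.0667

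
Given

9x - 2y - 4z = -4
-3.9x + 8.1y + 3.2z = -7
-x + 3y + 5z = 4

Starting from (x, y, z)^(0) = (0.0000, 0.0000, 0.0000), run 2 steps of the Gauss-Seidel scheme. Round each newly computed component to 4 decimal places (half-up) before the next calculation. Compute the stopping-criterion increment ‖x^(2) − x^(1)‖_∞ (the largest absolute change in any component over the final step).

0.3639

Iteration 1:
  x = (-4 - (-2)·0.0000 - (-4)·0.0000) / (9) = -0.4444
  y = (-7 - (-3.9)·-0.4444 - (3.2)·0.0000) / (8.1) = -1.0782
  z = (4 - (-1)·-0.4444 - (3)·-1.0782) / (5) = 1.3580
Iteration 2:
  x = (-4 - (-2)·-1.0782 - (-4)·1.3580) / (9) = -0.0805
  y = (-7 - (-3.9)·-0.0805 - (3.2)·1.3580) / (8.1) = -1.4395
  z = (4 - (-1)·-0.0805 - (3)·-1.4395) / (5) = 1.6476
Change: (0.3639, -0.3613, 0.2896) → max |·| = 0.3639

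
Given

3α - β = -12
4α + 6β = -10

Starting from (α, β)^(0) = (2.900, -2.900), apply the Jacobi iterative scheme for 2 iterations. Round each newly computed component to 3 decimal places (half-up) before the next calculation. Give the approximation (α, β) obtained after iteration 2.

Iteration 1:
  α = (-12 - (-1)·-2.900) / (3) = -4.967
  β = (-10 - (4)·2.900) / (6) = -3.600
Iteration 2:
  α = (-12 - (-1)·-3.600) / (3) = -5.200
  β = (-10 - (4)·-4.967) / (6) = 1.645

(-5.200, 1.645)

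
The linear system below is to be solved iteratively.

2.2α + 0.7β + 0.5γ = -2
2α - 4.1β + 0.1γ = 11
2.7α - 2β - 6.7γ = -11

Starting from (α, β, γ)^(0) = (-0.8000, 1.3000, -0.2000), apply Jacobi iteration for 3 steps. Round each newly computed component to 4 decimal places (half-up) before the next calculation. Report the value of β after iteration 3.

Iteration 1:
  α = (-2 - (0.7)·1.3000 - (0.5)·-0.2000) / (2.2) = -1.2773
  β = (11 - (2)·-0.8000 - (0.1)·-0.2000) / (-4.1) = -3.0780
  γ = (-11 - (2.7)·-0.8000 - (-2)·1.3000) / (-6.7) = 0.9313
Iteration 2:
  α = (-2 - (0.7)·-3.0780 - (0.5)·0.9313) / (2.2) = -0.1414
  β = (11 - (2)·-1.2773 - (0.1)·0.9313) / (-4.1) = -3.2833
  γ = (-11 - (2.7)·-1.2773 - (-2)·-3.0780) / (-6.7) = 2.0459
Iteration 3:
  α = (-2 - (0.7)·-3.2833 - (0.5)·2.0459) / (2.2) = -0.3294
  β = (11 - (2)·-0.1414 - (0.1)·2.0459) / (-4.1) = -2.7020
  γ = (-11 - (2.7)·-0.1414 - (-2)·-3.2833) / (-6.7) = 2.5649

-2.7020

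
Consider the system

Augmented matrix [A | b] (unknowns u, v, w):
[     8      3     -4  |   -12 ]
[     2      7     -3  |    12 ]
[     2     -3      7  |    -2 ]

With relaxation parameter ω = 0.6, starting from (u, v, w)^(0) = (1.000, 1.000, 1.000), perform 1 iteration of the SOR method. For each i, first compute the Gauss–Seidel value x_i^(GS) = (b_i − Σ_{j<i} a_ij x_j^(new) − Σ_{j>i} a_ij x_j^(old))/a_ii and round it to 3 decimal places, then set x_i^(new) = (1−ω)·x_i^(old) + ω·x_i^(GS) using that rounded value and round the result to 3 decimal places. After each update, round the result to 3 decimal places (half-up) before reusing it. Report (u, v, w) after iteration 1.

Iteration 1:
  u: GS value = (-12 - (3)·1.000 - (-4)·1.000) / (8) = -1.375;  u ← (1−ω)·1.000 + ω·-1.375 = -0.425
  v: GS value = (12 - (2)·-0.425 - (-3)·1.000) / (7) = 2.264;  v ← (1−ω)·1.000 + ω·2.264 = 1.758
  w: GS value = (-2 - (2)·-0.425 - (-3)·1.758) / (7) = 0.589;  w ← (1−ω)·1.000 + ω·0.589 = 0.753

(-0.425, 1.758, 0.753)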